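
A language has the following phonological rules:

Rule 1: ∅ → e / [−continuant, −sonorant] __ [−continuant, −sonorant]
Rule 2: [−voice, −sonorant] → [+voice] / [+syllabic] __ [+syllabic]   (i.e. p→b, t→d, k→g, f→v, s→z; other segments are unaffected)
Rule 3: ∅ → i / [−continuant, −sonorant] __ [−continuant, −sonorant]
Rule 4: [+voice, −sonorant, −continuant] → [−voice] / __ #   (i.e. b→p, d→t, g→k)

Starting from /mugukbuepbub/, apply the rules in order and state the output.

mugugebuebebup

Rule 1 (stop-cluster e-epenthesis): /k/ and /b/ form a stop–stop cluster, so [e] is inserted between them. /p/ and /b/ form a stop–stop cluster, so [e] is inserted between them. /mugukbuepbub/ → mugukebuepebub.
Rule 2 (intervocalic voicing): /k/ is a voiceless obstruent between vowels /u/ and /e/, so it voices to [g]. /p/ is a voiceless obstruent between vowels /e/ and /e/, so it voices to [b]. /mugukebuepebub/ → mugugebuebebub.
Rule 3 (stop-cluster i-epenthesis): no segment meets the environment; /mugugebuebebub/ is unchanged.
Rule 4 (final devoicing): /b/ is a voiced stop in word-final position, so it devoices to [p]. /mugugebuebebub/ → mugugebuebebup.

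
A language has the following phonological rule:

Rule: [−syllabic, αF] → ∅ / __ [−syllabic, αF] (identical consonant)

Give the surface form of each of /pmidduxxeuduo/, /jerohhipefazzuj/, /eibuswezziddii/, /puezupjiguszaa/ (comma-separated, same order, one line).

pmiduxeuduo, jerohipefazuj, eibuswezidii, puezupjiguszaa

/pmidduxxeuduo/: /dd/ is a geminate; the first /d/ deletes. /xx/ is a geminate; the first /x/ deletes. → [pmiduxeuduo].
/jerohhipefazzuj/: /hh/ is a geminate; the first /h/ deletes. /zz/ is a geminate; the first /z/ deletes. → [jerohipefazuj].
/eibuswezziddii/: /zz/ is a geminate; the first /z/ deletes. /dd/ is a geminate; the first /d/ deletes. → [eibuswezidii].
/puezupjiguszaa/: the rule's environment is not met; surfaces unchanged as [puezupjiguszaa].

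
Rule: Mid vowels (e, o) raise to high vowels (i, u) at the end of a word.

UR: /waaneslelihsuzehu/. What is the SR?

waaneslelihsuzehu

No segment of /waaneslelihsuzehu/ meets the structural description of the rule, so the form surfaces unchanged.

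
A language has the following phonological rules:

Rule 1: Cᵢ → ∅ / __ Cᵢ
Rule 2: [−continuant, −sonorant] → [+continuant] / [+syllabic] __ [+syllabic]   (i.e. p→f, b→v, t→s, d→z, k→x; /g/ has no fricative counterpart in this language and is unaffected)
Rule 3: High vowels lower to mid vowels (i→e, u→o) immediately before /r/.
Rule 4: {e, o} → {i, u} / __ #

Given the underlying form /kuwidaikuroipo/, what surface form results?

Rule 1 (degemination): no segment meets the environment; /kuwidaikuroipo/ is unchanged.
Rule 2 (intervocalic spirantization): /d/ is a stop between vowels /i/ and /a/, so it spirantizes to the fricative [z]. /k/ is a stop between vowels /i/ and /u/, so it spirantizes to the fricative [x]. /p/ is a stop between vowels /i/ and /o/, so it spirantizes to the fricative [f]. /kuwidaikuroipo/ → kuwizaixuroifo.
Rule 3 (pre-rhotic lowering): /u/ is a high vowel immediately before /r/, so it lowers to [o]. /kuwizaixuroifo/ → kuwizaixoroifo.
Rule 4 (final vowel raising): /o/ is a mid vowel in word-final position, so it raises to [u]. /kuwizaixoroifo/ → kuwizaixoroifu.

kuwizaixoroifu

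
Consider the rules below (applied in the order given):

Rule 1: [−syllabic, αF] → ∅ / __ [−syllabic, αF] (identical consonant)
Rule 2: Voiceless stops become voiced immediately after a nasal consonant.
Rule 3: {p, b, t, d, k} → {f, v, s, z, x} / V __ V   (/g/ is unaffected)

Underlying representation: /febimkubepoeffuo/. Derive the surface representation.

fevimguvefoefuo

Rule 1 (degemination): /ff/ is a geminate; the first /f/ deletes. /febimkubepoeffuo/ → febimkubepoefuo.
Rule 2 (post-nasal voicing): /k/ is a voiceless stop immediately after the nasal /m/, so it voices to [g]. /febimkubepoefuo/ → febimgubepoefuo.
Rule 3 (intervocalic spirantization): /b/ is a stop between vowels /e/ and /i/, so it spirantizes to the fricative [v]. /b/ is a stop between vowels /u/ and /e/, so it spirantizes to the fricative [v]. /p/ is a stop between vowels /e/ and /o/, so it spirantizes to the fricative [f]. /febimgubepoefuo/ → fevimguvefoefuo.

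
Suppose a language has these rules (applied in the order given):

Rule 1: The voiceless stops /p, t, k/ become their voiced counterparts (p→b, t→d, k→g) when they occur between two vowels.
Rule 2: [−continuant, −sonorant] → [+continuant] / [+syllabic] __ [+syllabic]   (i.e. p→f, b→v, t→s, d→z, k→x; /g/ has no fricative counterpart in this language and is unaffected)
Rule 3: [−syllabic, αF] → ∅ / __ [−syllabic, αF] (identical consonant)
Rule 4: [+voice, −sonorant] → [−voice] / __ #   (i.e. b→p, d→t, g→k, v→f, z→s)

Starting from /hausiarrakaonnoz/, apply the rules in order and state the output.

hausiaragaonos

Rule 1 (intervocalic voicing): /k/ is a voiceless stop between vowels /a/ and /a/, so it voices to [g]. /hausiarrakaonnoz/ → hausiarragaonnoz.
Rule 2 (intervocalic spirantization): no segment meets the environment; /hausiarragaonnoz/ is unchanged.
Rule 3 (degemination): /rr/ is a geminate; the first /r/ deletes. /nn/ is a geminate; the first /n/ deletes. /hausiarragaonnoz/ → hausiaragaonoz.
Rule 4 (final devoicing): /z/ is a voiced obstruent in word-final position, so it devoices to [s]. /hausiaragaonoz/ → hausiaragaonos.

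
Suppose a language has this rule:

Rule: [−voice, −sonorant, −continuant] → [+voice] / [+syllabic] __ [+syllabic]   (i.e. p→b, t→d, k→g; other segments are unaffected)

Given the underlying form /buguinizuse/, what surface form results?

No segment of /buguinizuse/ meets the structural description of the rule, so the form surfaces unchanged.

buguinizuse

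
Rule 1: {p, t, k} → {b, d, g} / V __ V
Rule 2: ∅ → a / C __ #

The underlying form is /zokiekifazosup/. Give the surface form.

zogiegifazosupa

Rule 1 (intervocalic voicing): /k/ is a voiceless stop between vowels /o/ and /i/, so it voices to [g]. /k/ is a voiceless stop between vowels /e/ and /i/, so it voices to [g]. /zokiekifazosup/ → zogiegifazosup.
Rule 2 (final a-epenthesis): the form ends in the consonant /p/, so [a] is inserted word-finally. /zogiegifazosup/ → zogiegifazosupa.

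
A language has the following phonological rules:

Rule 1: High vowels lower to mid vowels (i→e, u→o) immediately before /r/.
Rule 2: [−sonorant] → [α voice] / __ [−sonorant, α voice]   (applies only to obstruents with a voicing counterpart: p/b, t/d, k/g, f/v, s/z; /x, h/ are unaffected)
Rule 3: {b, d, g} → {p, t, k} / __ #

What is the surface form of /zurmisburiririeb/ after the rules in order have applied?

zormizborereriep

Rule 1 (pre-rhotic lowering): /u/ is a high vowel immediately before /r/, so it lowers to [o]. /u/ is a high vowel immediately before /r/, so it lowers to [o]. /i/ is a high vowel immediately before /r/, so it lowers to [e]. /i/ is a high vowel immediately before /r/, so it lowers to [e]. /zurmisburiririeb/ → zormisborererieb.
Rule 2 (regressive voicing assimilation): /s/ precedes the voiced obstruent /b/, so it voices to [z] by assimilation. /zormisborererieb/ → zormizborererieb.
Rule 3 (final devoicing): /b/ is a voiced stop in word-final position, so it devoices to [p]. /zormizborererieb/ → zormizborereriep.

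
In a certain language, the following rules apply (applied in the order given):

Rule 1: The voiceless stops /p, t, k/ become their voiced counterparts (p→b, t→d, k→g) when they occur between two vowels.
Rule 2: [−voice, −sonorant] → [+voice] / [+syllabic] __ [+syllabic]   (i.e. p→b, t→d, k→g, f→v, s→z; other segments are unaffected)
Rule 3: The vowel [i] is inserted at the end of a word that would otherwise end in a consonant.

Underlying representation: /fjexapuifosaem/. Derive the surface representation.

Rule 1 (intervocalic voicing): /p/ is a voiceless stop between vowels /a/ and /u/, so it voices to [b]. /fjexapuifosaem/ → fjexabuifosaem.
Rule 2 (intervocalic voicing): /f/ is a voiceless obstruent between vowels /i/ and /o/, so it voices to [v]. /s/ is a voiceless obstruent between vowels /o/ and /a/, so it voices to [z]. /fjexabuifosaem/ → fjexabuivozaem.
Rule 3 (final i-epenthesis): the form ends in the consonant /m/, so [i] is inserted word-finally. /fjexabuivozaem/ → fjexabuivozaemi.

fjexabuivozaemi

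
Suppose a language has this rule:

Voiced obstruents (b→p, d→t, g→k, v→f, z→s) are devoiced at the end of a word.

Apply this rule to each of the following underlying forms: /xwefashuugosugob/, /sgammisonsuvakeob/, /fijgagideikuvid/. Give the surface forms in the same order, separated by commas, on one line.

xwefashuugosugop, sgammisonsuvakeop, fijgagideikuvit

/xwefashuugosugob/: /b/ is a voiced obstruent in word-final position, so it devoices to [p]. → [xwefashuugosugop].
/sgammisonsuvakeob/: /b/ is a voiced obstruent in word-final position, so it devoices to [p]. → [sgammisonsuvakeop].
/fijgagideikuvid/: /d/ is a voiced obstruent in word-final position, so it devoices to [t]. → [fijgagideikuvit].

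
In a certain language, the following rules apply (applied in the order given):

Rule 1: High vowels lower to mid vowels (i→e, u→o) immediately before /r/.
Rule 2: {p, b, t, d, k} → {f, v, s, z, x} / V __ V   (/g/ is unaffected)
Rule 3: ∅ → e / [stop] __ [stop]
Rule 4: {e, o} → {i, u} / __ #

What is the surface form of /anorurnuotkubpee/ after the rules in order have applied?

anorornuotekubepei

Rule 1 (pre-rhotic lowering): /u/ is a high vowel immediately before /r/, so it lowers to [o]. /anorurnuotkubpee/ → anorornuotkubpee.
Rule 2 (intervocalic spirantization): no segment meets the environment; /anorornuotkubpee/ is unchanged.
Rule 3 (stop-cluster e-epenthesis): /t/ and /k/ form a stop–stop cluster, so [e] is inserted between them. /b/ and /p/ form a stop–stop cluster, so [e] is inserted between them. /anorornuotkubpee/ → anorornuotekubepee.
Rule 4 (final vowel raising): /e/ is a mid vowel in word-final position, so it raises to [i]. /anorornuotekubepee/ → anorornuotekubepei.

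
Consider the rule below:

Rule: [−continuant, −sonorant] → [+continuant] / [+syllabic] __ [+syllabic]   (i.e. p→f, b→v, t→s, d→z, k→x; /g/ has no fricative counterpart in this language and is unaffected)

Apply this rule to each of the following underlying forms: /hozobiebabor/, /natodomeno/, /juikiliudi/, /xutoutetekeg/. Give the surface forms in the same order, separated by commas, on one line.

hozovievavor, nasozomeno, juixiliuzi, xusousesexeg

/hozobiebabor/: /b/ is a stop between vowels /o/ and /i/, so it spirantizes to the fricative [v]. /b/ is a stop between vowels /e/ and /a/, so it spirantizes to the fricative [v]. /b/ is a stop between vowels /a/ and /o/, so it spirantizes to the fricative [v]. → [hozovievavor].
/natodomeno/: /t/ is a stop between vowels /a/ and /o/, so it spirantizes to the fricative [s]. /d/ is a stop between vowels /o/ and /o/, so it spirantizes to the fricative [z]. → [nasozomeno].
/juikiliudi/: /k/ is a stop between vowels /i/ and /i/, so it spirantizes to the fricative [x]. /d/ is a stop between vowels /u/ and /i/, so it spirantizes to the fricative [z]. → [juixiliuzi].
/xutoutetekeg/: /t/ is a stop between vowels /u/ and /o/, so it spirantizes to the fricative [s]. /t/ is a stop between vowels /u/ and /e/, so it spirantizes to the fricative [s]. /t/ is a stop between vowels /e/ and /e/, so it spirantizes to the fricative [s]. /k/ is a stop between vowels /e/ and /e/, so it spirantizes to the fricative [x]. → [xusousesexeg].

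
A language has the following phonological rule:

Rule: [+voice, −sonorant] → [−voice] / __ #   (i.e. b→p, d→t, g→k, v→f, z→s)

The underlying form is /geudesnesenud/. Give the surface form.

geudesnesenut

/d/ is a voiced obstruent in word-final position, so it devoices to [t].
The other instances of /g/, /d/ do not occur in the required environment and remain unchanged.
Surface form: [geudesnesenut].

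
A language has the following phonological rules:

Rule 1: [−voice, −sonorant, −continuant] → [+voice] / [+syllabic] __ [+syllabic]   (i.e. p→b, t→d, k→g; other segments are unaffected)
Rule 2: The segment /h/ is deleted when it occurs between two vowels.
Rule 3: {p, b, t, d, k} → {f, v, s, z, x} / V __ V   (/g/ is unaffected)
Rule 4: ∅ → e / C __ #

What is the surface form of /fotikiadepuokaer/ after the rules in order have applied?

Rule 1 (intervocalic voicing): /t/ is a voiceless stop between vowels /o/ and /i/, so it voices to [d]. /k/ is a voiceless stop between vowels /i/ and /i/, so it voices to [g]. /p/ is a voiceless stop between vowels /e/ and /u/, so it voices to [b]. /k/ is a voiceless stop between vowels /o/ and /a/, so it voices to [g]. /fotikiadepuokaer/ → fodigiadebuogaer.
Rule 2 (intervocalic h-deletion): no segment meets the environment; /fodigiadebuogaer/ is unchanged.
Rule 3 (intervocalic spirantization): /d/ is a stop between vowels /o/ and /i/, so it spirantizes to the fricative [z]. /d/ is a stop between vowels /a/ and /e/, so it spirantizes to the fricative [z]. /b/ is a stop between vowels /e/ and /u/, so it spirantizes to the fricative [v]. /fodigiadebuogaer/ → fozigiazevuogaer.
Rule 4 (final e-epenthesis): the form ends in the consonant /r/, so [e] is inserted word-finally. /fozigiazevuogaer/ → fozigiazevuogaere.

fozigiazevuogaere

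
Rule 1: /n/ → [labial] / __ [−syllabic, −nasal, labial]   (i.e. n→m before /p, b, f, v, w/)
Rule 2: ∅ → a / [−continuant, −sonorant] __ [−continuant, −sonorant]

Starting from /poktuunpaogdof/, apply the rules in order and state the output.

pokatuumpaogadof

Rule 1 (nasal place assimilation): /n/ precedes the labial consonant /p/, so it assimilates in place to [m]. /poktuunpaogdof/ → poktuumpaogdof.
Rule 2 (stop-cluster a-epenthesis): /k/ and /t/ form a stop–stop cluster, so [a] is inserted between them. /g/ and /d/ form a stop–stop cluster, so [a] is inserted between them. /poktuumpaogdof/ → pokatuumpaogadof.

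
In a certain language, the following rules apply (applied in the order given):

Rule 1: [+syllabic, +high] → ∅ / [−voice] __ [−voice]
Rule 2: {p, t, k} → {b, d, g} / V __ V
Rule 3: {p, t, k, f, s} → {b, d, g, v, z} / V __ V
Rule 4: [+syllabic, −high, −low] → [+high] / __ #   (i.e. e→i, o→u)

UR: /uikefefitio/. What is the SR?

Rule 1 (high vowel syncope): /i/ is a high vowel flanked by voiceless consonants /f/ and /t/, so it deletes. /uikefefitio/ → uikefeftio.
Rule 2 (intervocalic voicing): /k/ is a voiceless stop between vowels /i/ and /e/, so it voices to [g]. /uikefeftio/ → uigefeftio.
Rule 3 (intervocalic voicing): /f/ is a voiceless obstruent between vowels /e/ and /e/, so it voices to [v]. /uigefeftio/ → uigeveftio.
Rule 4 (final vowel raising): /o/ is a mid vowel in word-final position, so it raises to [u]. /uigeveftio/ → uigeveftiu.

uigeveftiu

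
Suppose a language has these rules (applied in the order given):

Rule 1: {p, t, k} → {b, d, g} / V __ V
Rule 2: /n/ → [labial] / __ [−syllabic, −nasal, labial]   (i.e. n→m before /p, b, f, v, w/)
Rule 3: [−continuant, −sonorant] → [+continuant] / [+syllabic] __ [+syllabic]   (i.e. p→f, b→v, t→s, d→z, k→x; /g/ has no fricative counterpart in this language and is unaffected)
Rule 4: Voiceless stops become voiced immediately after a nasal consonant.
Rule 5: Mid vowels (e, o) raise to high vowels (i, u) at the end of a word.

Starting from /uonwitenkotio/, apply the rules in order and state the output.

uomwizengoziu

Rule 1 (intervocalic voicing): /t/ is a voiceless stop between vowels /i/ and /e/, so it voices to [d]. /t/ is a voiceless stop between vowels /o/ and /i/, so it voices to [d]. /uonwitenkotio/ → uonwidenkodio.
Rule 2 (nasal place assimilation): /n/ precedes the labial consonant /w/, so it assimilates in place to [m]. /uonwidenkodio/ → uomwidenkodio.
Rule 3 (intervocalic spirantization): /d/ is a stop between vowels /i/ and /e/, so it spirantizes to the fricative [z]. /d/ is a stop between vowels /o/ and /i/, so it spirantizes to the fricative [z]. /uomwidenkodio/ → uomwizenkozio.
Rule 4 (post-nasal voicing): /k/ is a voiceless stop immediately after the nasal /n/, so it voices to [g]. /uomwizenkozio/ → uomwizengozio.
Rule 5 (final vowel raising): /o/ is a mid vowel in word-final position, so it raises to [u]. /uomwizengozio/ → uomwizengoziu.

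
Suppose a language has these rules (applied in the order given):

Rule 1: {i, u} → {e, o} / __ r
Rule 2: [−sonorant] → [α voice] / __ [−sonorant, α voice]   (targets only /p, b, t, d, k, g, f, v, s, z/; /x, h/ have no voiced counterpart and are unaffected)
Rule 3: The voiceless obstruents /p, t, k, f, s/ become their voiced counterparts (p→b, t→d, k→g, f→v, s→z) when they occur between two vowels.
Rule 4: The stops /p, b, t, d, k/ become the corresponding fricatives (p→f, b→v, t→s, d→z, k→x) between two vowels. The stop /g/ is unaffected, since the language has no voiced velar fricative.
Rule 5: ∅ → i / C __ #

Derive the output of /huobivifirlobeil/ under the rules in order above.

huoviviverloveili

Rule 1 (pre-rhotic lowering): /i/ is a high vowel immediately before /r/, so it lowers to [e]. /huobivifirlobeil/ → huobiviferlobeil.
Rule 2 (regressive voicing assimilation): no segment meets the environment; /huobiviferlobeil/ is unchanged.
Rule 3 (intervocalic voicing): /f/ is a voiceless obstruent between vowels /i/ and /e/, so it voices to [v]. /huobiviferlobeil/ → huobiviverlobeil.
Rule 4 (intervocalic spirantization): /b/ is a stop between vowels /o/ and /i/, so it spirantizes to the fricative [v]. /b/ is a stop between vowels /o/ and /e/, so it spirantizes to the fricative [v]. /huobiviverlobeil/ → huoviviverloveil.
Rule 5 (final i-epenthesis): the form ends in the consonant /l/, so [i] is inserted word-finally. /huoviviverloveil/ → huoviviverloveili.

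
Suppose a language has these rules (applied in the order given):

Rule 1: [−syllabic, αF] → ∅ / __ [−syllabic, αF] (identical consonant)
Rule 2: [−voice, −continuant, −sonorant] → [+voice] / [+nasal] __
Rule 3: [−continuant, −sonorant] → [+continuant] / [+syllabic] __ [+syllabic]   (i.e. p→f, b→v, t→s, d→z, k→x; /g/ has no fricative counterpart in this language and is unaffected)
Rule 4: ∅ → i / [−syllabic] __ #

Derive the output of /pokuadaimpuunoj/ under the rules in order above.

Rule 1 (degemination): no segment meets the environment; /pokuadaimpuunoj/ is unchanged.
Rule 2 (post-nasal voicing): /p/ is a voiceless stop immediately after the nasal /m/, so it voices to [b]. /pokuadaimpuunoj/ → pokuadaimbuunoj.
Rule 3 (intervocalic spirantization): /k/ is a stop between vowels /o/ and /u/, so it spirantizes to the fricative [x]. /d/ is a stop between vowels /a/ and /a/, so it spirantizes to the fricative [z]. /pokuadaimbuunoj/ → poxuazaimbuunoj.
Rule 4 (final i-epenthesis): the form ends in the consonant /j/, so [i] is inserted word-finally. /poxuazaimbuunoj/ → poxuazaimbuunoji.

poxuazaimbuunoji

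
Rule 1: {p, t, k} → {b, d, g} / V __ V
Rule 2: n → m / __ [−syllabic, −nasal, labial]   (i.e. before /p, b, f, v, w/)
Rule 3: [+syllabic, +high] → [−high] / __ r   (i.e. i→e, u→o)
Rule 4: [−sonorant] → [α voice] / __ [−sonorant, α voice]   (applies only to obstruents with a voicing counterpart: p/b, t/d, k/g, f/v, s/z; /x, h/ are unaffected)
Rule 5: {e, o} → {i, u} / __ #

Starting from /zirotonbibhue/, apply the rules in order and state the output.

zerodombiphui

Rule 1 (intervocalic voicing): /t/ is a voiceless stop between vowels /o/ and /o/, so it voices to [d]. /zirotonbibhue/ → zirodonbibhue.
Rule 2 (nasal place assimilation): /n/ precedes the labial consonant /b/, so it assimilates in place to [m]. /zirodonbibhue/ → zirodombibhue.
Rule 3 (pre-rhotic lowering): /i/ is a high vowel immediately before /r/, so it lowers to [e]. /zirodombibhue/ → zerodombibhue.
Rule 4 (regressive voicing assimilation): /b/ precedes the voiceless obstruent /h/, so it devoices to [p] by assimilation. /zerodombibhue/ → zerodombiphue.
Rule 5 (final vowel raising): /e/ is a mid vowel in word-final position, so it raises to [i]. /zerodombiphue/ → zerodombiphui.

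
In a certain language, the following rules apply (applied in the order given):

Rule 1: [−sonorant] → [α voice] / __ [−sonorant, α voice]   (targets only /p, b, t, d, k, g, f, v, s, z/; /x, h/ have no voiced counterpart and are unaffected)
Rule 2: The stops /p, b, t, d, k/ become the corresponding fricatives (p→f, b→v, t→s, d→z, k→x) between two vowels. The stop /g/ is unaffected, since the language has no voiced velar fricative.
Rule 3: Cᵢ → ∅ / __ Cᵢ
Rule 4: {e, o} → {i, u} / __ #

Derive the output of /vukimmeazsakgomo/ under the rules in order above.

Rule 1 (regressive voicing assimilation): /z/ precedes the voiceless obstruent /s/, so it devoices to [s] by assimilation. /k/ precedes the voiced obstruent /g/, so it voices to [g] by assimilation. /vukimmeazsakgomo/ → vukimmeassaggomo.
Rule 2 (intervocalic spirantization): /k/ is a stop between vowels /u/ and /i/, so it spirantizes to the fricative [x]. /vukimmeassaggomo/ → vuximmeassaggomo.
Rule 3 (degemination): /mm/ is a geminate; the first /m/ deletes. /ss/ is a geminate; the first /s/ deletes. /gg/ is a geminate; the first /g/ deletes. /vuximmeassaggomo/ → vuximeasagomo.
Rule 4 (final vowel raising): /o/ is a mid vowel in word-final position, so it raises to [u]. /vuximeasagomo/ → vuximeasagomu.

vuximeasagomu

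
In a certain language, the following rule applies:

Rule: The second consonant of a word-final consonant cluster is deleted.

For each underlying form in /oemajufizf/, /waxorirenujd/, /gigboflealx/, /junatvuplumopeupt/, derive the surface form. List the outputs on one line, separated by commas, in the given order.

/oemajufizf/: /f/ is the second consonant of a word-final cluster /zf/, so it deletes. → [oemajufiz].
/waxorirenujd/: /d/ is the second consonant of a word-final cluster /jd/, so it deletes. → [waxorirenuj].
/gigboflealx/: /x/ is the second consonant of a word-final cluster /lx/, so it deletes. → [gigbofleal].
/junatvuplumopeupt/: /t/ is the second consonant of a word-final cluster /pt/, so it deletes. → [junatvuplumopeup].

oemajufiz, waxorirenuj, gigbofleal, junatvuplumopeup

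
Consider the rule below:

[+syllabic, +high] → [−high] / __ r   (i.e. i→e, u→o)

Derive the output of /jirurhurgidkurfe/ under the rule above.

jerorhorgidkorfe

Scanning /jirurhurgidkurfe/: /i/ is a high vowel immediately before /r/, so it lowers to [e]; /u/ is a high vowel immediately before /r/, so it lowers to [o]; /u/ is a high vowel immediately before /r/, so it lowers to [o]; /i/ at position 10 is not in the conditioning environment; /u/ is a high vowel immediately before /r/, so it lowers to [o].
Result: [jerorhorgidkorfe].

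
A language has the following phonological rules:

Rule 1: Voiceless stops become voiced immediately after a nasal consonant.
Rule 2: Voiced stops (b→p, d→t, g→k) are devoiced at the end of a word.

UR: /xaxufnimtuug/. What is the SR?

Rule 1 (post-nasal voicing): /t/ is a voiceless stop immediately after the nasal /m/, so it voices to [d]. /xaxufnimtuug/ → xaxufnimduug.
Rule 2 (final devoicing): /g/ is a voiced stop in word-final position, so it devoices to [k]. /xaxufnimduug/ → xaxufnimduuk.

xaxufnimduuk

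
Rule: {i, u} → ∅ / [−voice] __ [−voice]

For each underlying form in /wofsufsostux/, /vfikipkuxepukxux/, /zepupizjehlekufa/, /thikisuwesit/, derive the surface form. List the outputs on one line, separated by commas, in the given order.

/wofsufsostux/: /u/ is a high vowel flanked by voiceless consonants /s/ and /f/, so it deletes. /u/ is a high vowel flanked by voiceless consonants /t/ and /x/, so it deletes. → [wofsfsostx].
/vfikipkuxepukxux/: /i/ is a high vowel flanked by voiceless consonants /f/ and /k/, so it deletes. /i/ is a high vowel flanked by voiceless consonants /k/ and /p/, so it deletes. /u/ is a high vowel flanked by voiceless consonants /k/ and /x/, so it deletes. /u/ is a high vowel flanked by voiceless consonants /p/ and /k/, so it deletes. /u/ is a high vowel flanked by voiceless consonants /x/ and /x/, so it deletes. → [vfkpkxepkxx].
/zepupizjehlekufa/: /u/ is a high vowel flanked by voiceless consonants /p/ and /p/, so it deletes. /u/ is a high vowel flanked by voiceless consonants /k/ and /f/, so it deletes. → [zeppizjehlekfa].
/thikisuwesit/: /i/ is a high vowel flanked by voiceless consonants /h/ and /k/, so it deletes. /i/ is a high vowel flanked by voiceless consonants /k/ and /s/, so it deletes. /i/ is a high vowel flanked by voiceless consonants /s/ and /t/, so it deletes. → [thksuwest].

wofsfsostx, vfkpkxepkxx, zeppizjehlekfa, thksuwest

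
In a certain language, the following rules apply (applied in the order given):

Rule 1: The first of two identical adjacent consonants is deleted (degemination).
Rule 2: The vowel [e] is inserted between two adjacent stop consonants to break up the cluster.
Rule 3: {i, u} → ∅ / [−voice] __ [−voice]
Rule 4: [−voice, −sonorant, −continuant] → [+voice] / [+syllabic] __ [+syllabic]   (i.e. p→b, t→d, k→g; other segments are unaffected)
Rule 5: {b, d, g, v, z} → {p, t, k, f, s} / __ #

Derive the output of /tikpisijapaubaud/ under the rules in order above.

tkepsijabaubaut

Rule 1 (degemination): no segment meets the environment; /tikpisijapaubaud/ is unchanged.
Rule 2 (stop-cluster e-epenthesis): /k/ and /p/ form a stop–stop cluster, so [e] is inserted between them. /tikpisijapaubaud/ → tikepisijapaubaud.
Rule 3 (high vowel syncope): /i/ is a high vowel flanked by voiceless consonants /t/ and /k/, so it deletes. /i/ is a high vowel flanked by voiceless consonants /p/ and /s/, so it deletes. /tikepisijapaubaud/ → tkepsijapaubaud.
Rule 4 (intervocalic voicing): /p/ is a voiceless stop between vowels /a/ and /a/, so it voices to [b]. /tkepsijapaubaud/ → tkepsijabaubaud.
Rule 5 (final devoicing): /d/ is a voiced obstruent in word-final position, so it devoices to [t]. /tkepsijabaubaud/ → tkepsijabaubaut.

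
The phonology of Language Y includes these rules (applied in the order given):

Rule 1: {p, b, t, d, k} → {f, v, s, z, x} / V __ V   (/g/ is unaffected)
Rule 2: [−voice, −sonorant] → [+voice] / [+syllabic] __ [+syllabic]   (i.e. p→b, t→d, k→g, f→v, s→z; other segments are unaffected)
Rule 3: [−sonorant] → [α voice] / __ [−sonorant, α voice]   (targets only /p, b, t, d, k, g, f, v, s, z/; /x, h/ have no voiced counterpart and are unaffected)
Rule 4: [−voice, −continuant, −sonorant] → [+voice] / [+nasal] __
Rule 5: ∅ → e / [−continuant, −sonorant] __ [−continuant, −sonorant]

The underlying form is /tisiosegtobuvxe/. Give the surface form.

tiziozeketovufxe

Rule 1 (intervocalic spirantization): /b/ is a stop between vowels /o/ and /u/, so it spirantizes to the fricative [v]. /tisiosegtobuvxe/ → tisiosegtovuvxe.
Rule 2 (intervocalic voicing): /s/ is a voiceless obstruent between vowels /i/ and /i/, so it voices to [z]. /s/ is a voiceless obstruent between vowels /o/ and /e/, so it voices to [z]. /tisiosegtovuvxe/ → tiziozegtovuvxe.
Rule 3 (regressive voicing assimilation): /g/ precedes the voiceless obstruent /t/, so it devoices to [k] by assimilation. /v/ precedes the voiceless obstruent /x/, so it devoices to [f] by assimilation. /tiziozegtovuvxe/ → tiziozektovufxe.
Rule 4 (post-nasal voicing): no segment meets the environment; /tiziozektovufxe/ is unchanged.
Rule 5 (stop-cluster e-epenthesis): /k/ and /t/ form a stop–stop cluster, so [e] is inserted between them. /tiziozektovufxe/ → tiziozeketovufxe.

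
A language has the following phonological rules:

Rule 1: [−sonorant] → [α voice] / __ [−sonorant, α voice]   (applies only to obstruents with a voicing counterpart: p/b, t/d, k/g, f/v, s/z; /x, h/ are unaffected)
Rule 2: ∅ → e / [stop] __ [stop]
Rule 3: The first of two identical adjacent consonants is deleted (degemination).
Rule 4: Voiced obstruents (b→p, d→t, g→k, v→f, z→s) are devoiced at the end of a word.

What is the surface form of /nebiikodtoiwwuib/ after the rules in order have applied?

Rule 1 (regressive voicing assimilation): /d/ precedes the voiceless obstruent /t/, so it devoices to [t] by assimilation. /nebiikodtoiwwuib/ → nebiikottoiwwuib.
Rule 2 (stop-cluster e-epenthesis): /t/ and /t/ form a stop–stop cluster, so [e] is inserted between them. /nebiikottoiwwuib/ → nebiikotetoiwwuib.
Rule 3 (degemination): /ww/ is a geminate; the first /w/ deletes. /nebiikotetoiwwuib/ → nebiikotetoiwuib.
Rule 4 (final devoicing): /b/ is a voiced obstruent in word-final position, so it devoices to [p]. /nebiikotetoiwuib/ → nebiikotetoiwuip.

nebiikotetoiwuip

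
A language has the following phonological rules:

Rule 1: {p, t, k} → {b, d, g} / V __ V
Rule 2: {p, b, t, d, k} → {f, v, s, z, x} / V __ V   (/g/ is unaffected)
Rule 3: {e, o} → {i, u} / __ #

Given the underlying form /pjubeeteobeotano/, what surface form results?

pjuveezeoveozanu

Rule 1 (intervocalic voicing): /t/ is a voiceless stop between vowels /e/ and /e/, so it voices to [d]. /t/ is a voiceless stop between vowels /o/ and /a/, so it voices to [d]. /pjubeeteobeotano/ → pjubeedeobeodano.
Rule 2 (intervocalic spirantization): /b/ is a stop between vowels /u/ and /e/, so it spirantizes to the fricative [v]. /d/ is a stop between vowels /e/ and /e/, so it spirantizes to the fricative [z]. /b/ is a stop between vowels /o/ and /e/, so it spirantizes to the fricative [v]. /d/ is a stop between vowels /o/ and /a/, so it spirantizes to the fricative [z]. /pjubeedeobeodano/ → pjuveezeoveozano.
Rule 3 (final vowel raising): /o/ is a mid vowel in word-final position, so it raises to [u]. /pjuveezeoveozano/ → pjuveezeoveozanu.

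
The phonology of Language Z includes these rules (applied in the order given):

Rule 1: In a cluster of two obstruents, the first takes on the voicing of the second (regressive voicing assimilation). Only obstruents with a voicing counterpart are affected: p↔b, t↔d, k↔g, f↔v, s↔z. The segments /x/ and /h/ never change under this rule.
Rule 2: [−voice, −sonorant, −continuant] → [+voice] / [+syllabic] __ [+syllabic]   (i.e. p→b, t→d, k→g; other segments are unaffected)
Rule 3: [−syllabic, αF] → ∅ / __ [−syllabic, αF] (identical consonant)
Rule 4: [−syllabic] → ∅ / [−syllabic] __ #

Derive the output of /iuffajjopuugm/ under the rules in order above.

iufajobuug

Rule 1 (regressive voicing assimilation): no segment meets the environment; /iuffajjopuugm/ is unchanged.
Rule 2 (intervocalic voicing): /p/ is a voiceless stop between vowels /o/ and /u/, so it voices to [b]. /iuffajjopuugm/ → iuffajjobuugm.
Rule 3 (degemination): /ff/ is a geminate; the first /f/ deletes. /jj/ is a geminate; the first /j/ deletes. /iuffajjobuugm/ → iufajobuugm.
Rule 4 (final cluster simplification): /m/ is the second consonant of a word-final cluster /gm/, so it deletes. /iufajobuugm/ → iufajobuug.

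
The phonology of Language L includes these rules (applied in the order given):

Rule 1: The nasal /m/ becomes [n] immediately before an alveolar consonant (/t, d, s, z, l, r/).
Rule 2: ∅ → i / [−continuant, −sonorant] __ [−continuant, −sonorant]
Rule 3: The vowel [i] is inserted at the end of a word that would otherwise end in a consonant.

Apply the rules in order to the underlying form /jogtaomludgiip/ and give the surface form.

jogitaonludigiipi

Rule 1 (nasal place assimilation): /m/ precedes the alveolar consonant /l/, so it assimilates in place to [n]. /jogtaomludgiip/ → jogtaonludgiip.
Rule 2 (stop-cluster i-epenthesis): /g/ and /t/ form a stop–stop cluster, so [i] is inserted between them. /d/ and /g/ form a stop–stop cluster, so [i] is inserted between them. /jogtaonludgiip/ → jogitaonludigiip.
Rule 3 (final i-epenthesis): the form ends in the consonant /p/, so [i] is inserted word-finally. /jogitaonludigiip/ → jogitaonludigiipi.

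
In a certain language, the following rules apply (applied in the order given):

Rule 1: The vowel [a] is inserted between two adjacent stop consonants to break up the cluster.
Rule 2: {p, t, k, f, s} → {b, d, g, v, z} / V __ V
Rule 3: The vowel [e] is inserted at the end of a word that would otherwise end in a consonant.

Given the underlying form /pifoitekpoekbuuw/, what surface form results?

Rule 1 (stop-cluster a-epenthesis): /k/ and /p/ form a stop–stop cluster, so [a] is inserted between them. /k/ and /b/ form a stop–stop cluster, so [a] is inserted between them. /pifoitekpoekbuuw/ → pifoitekapoekabuuw.
Rule 2 (intervocalic voicing): /f/ is a voiceless obstruent between vowels /i/ and /o/, so it voices to [v]. /t/ is a voiceless obstruent between vowels /i/ and /e/, so it voices to [d]. /k/ is a voiceless obstruent between vowels /e/ and /a/, so it voices to [g]. /p/ is a voiceless obstruent between vowels /a/ and /o/, so it voices to [b]. /k/ is a voiceless obstruent between vowels /e/ and /a/, so it voices to [g]. /pifoitekapoekabuuw/ → pivoidegaboegabuuw.
Rule 3 (final e-epenthesis): the form ends in the consonant /w/, so [e] is inserted word-finally. /pivoidegaboegabuuw/ → pivoidegaboegabuuwe.

pivoidegaboegabuuwe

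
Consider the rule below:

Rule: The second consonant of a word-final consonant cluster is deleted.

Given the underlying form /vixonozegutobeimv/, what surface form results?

/v/ is the second consonant of a word-final cluster /mv/, so it deletes.
The other instances of /v/, /x/, /n/, /z/, /g/, /t/, /b/, /m/ do not occur in the required environment and remain unchanged.
Surface form: [vixonozegutobeim].

vixonozegutobeim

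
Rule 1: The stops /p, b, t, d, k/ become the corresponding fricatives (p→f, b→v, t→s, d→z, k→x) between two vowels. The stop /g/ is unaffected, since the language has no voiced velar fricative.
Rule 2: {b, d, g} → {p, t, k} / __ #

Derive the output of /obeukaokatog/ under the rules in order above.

Rule 1 (intervocalic spirantization): /b/ is a stop between vowels /o/ and /e/, so it spirantizes to the fricative [v]. /k/ is a stop between vowels /u/ and /a/, so it spirantizes to the fricative [x]. /k/ is a stop between vowels /o/ and /a/, so it spirantizes to the fricative [x]. /t/ is a stop between vowels /a/ and /o/, so it spirantizes to the fricative [s]. /obeukaokatog/ → oveuxaoxasog.
Rule 2 (final devoicing): /g/ is a voiced stop in word-final position, so it devoices to [k]. /oveuxaoxasog/ → oveuxaoxasok.

oveuxaoxasok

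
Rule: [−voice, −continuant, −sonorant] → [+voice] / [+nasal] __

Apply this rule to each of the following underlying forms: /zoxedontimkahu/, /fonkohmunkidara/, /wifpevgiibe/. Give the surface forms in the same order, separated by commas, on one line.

zoxedondimgahu, fongohmungidara, wifpevgiibe

/zoxedontimkahu/: /t/ is a voiceless stop immediately after the nasal /n/, so it voices to [d]. /k/ is a voiceless stop immediately after the nasal /m/, so it voices to [g]. → [zoxedondimgahu].
/fonkohmunkidara/: /k/ is a voiceless stop immediately after the nasal /n/, so it voices to [g]. /k/ is a voiceless stop immediately after the nasal /n/, so it voices to [g]. → [fongohmungidara].
/wifpevgiibe/: the rule's environment is not met; surfaces unchanged as [wifpevgiibe].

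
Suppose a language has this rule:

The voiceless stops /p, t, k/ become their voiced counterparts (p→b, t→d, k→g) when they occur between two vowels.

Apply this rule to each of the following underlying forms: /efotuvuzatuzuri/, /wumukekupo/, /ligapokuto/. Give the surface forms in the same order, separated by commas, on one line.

/efotuvuzatuzuri/: /t/ is a voiceless stop between vowels /o/ and /u/, so it voices to [d]. /t/ is a voiceless stop between vowels /a/ and /u/, so it voices to [d]. → [efoduvuzaduzuri].
/wumukekupo/: /k/ is a voiceless stop between vowels /u/ and /e/, so it voices to [g]. /k/ is a voiceless stop between vowels /e/ and /u/, so it voices to [g]. /p/ is a voiceless stop between vowels /u/ and /o/, so it voices to [b]. → [wumugegubo].
/ligapokuto/: /p/ is a voiceless stop between vowels /a/ and /o/, so it voices to [b]. /k/ is a voiceless stop between vowels /o/ and /u/, so it voices to [g]. /t/ is a voiceless stop between vowels /u/ and /o/, so it voices to [d]. → [ligabogudo].

efoduvuzaduzuri, wumugegubo, ligabogudo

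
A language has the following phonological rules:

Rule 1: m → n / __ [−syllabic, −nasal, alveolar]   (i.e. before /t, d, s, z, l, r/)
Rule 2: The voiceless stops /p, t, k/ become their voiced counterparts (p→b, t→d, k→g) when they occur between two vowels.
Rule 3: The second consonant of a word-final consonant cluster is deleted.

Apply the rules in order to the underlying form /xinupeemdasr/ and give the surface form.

Rule 1 (nasal place assimilation): /m/ precedes the alveolar consonant /d/, so it assimilates in place to [n]. /xinupeemdasr/ → xinupeendasr.
Rule 2 (intervocalic voicing): /p/ is a voiceless stop between vowels /u/ and /e/, so it voices to [b]. /xinupeendasr/ → xinubeendasr.
Rule 3 (final cluster simplification): /r/ is the second consonant of a word-final cluster /sr/, so it deletes. /xinubeendasr/ → xinubeendas.

xinubeendas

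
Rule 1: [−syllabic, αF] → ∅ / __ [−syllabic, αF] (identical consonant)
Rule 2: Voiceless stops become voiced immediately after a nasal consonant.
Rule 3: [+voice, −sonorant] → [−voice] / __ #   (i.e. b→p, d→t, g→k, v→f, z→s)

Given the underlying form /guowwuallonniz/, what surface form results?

Rule 1 (degemination): /ww/ is a geminate; the first /w/ deletes. /ll/ is a geminate; the first /l/ deletes. /nn/ is a geminate; the first /n/ deletes. /guowwuallonniz/ → guowualoniz.
Rule 2 (post-nasal voicing): no segment meets the environment; /guowualoniz/ is unchanged.
Rule 3 (final devoicing): /z/ is a voiced obstruent in word-final position, so it devoices to [s]. /guowualoniz/ → guowualonis.

guowualonis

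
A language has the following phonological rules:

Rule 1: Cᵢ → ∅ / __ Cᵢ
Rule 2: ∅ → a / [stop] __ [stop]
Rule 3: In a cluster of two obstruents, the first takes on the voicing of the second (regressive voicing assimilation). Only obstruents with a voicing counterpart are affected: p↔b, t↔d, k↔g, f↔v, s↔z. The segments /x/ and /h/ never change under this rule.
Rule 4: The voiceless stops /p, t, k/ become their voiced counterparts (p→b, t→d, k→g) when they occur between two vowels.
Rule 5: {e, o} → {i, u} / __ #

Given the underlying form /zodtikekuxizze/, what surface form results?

Rule 1 (degemination): /zz/ is a geminate; the first /z/ deletes. /zodtikekuxizze/ → zodtikekuxize.
Rule 2 (stop-cluster a-epenthesis): /d/ and /t/ form a stop–stop cluster, so [a] is inserted between them. /zodtikekuxize/ → zodatikekuxize.
Rule 3 (regressive voicing assimilation): no segment meets the environment; /zodatikekuxize/ is unchanged.
Rule 4 (intervocalic voicing): /t/ is a voiceless stop between vowels /a/ and /i/, so it voices to [d]. /k/ is a voiceless stop between vowels /i/ and /e/, so it voices to [g]. /k/ is a voiceless stop between vowels /e/ and /u/, so it voices to [g]. /zodatikekuxize/ → zodadigeguxize.
Rule 5 (final vowel raising): /e/ is a mid vowel in word-final position, so it raises to [i]. /zodadigeguxize/ → zodadigeguxizi.

zodadigeguxizi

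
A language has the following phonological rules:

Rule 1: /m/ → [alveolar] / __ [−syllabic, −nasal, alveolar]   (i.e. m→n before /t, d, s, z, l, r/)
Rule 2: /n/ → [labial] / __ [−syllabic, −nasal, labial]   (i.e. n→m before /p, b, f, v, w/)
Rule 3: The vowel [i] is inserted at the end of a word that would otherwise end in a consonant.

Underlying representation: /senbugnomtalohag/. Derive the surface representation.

sembugnontalohagi

Rule 1 (nasal place assimilation): /m/ precedes the alveolar consonant /t/, so it assimilates in place to [n]. /senbugnomtalohag/ → senbugnontalohag.
Rule 2 (nasal place assimilation): /n/ precedes the labial consonant /b/, so it assimilates in place to [m]. /senbugnontalohag/ → sembugnontalohag.
Rule 3 (final i-epenthesis): the form ends in the consonant /g/, so [i] is inserted word-finally. /sembugnontalohag/ → sembugnontalohagi.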